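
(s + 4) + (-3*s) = 4 - 2*s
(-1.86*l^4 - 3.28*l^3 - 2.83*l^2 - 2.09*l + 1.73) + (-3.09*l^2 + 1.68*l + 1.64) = -1.86*l^4 - 3.28*l^3 - 5.92*l^2 - 0.41*l + 3.37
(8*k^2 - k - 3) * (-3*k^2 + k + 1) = -24*k^4 + 11*k^3 + 16*k^2 - 4*k - 3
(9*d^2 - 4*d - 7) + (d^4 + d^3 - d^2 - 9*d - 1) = d^4 + d^3 + 8*d^2 - 13*d - 8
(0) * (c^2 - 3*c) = 0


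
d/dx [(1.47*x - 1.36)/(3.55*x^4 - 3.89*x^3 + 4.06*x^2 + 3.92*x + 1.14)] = (-15.6555*x^4 + 30.7486*x^3 - 21.8394*x^2 + 11.0432*x + 7.007)/(12.6025*x^8 - 27.619*x^7 + 43.9581*x^6 - 3.7548*x^5 - 5.92000000000001*x^4 + 22.9612*x^3 + 24.6232*x^2 + 8.9376*x + 1.2996)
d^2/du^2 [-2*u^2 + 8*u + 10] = -4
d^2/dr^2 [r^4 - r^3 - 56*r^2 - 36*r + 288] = 12*r^2 - 6*r - 112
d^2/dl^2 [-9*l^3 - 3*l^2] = -54*l - 6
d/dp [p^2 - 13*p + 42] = 2*p - 13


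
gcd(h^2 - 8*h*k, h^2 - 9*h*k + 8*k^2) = h - 8*k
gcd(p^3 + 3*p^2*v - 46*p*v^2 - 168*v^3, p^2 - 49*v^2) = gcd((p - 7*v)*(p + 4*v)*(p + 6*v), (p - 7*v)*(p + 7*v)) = p - 7*v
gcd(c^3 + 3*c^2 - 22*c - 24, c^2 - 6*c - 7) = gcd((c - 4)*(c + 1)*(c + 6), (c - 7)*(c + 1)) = c + 1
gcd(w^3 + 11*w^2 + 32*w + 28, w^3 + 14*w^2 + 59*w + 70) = w^2 + 9*w + 14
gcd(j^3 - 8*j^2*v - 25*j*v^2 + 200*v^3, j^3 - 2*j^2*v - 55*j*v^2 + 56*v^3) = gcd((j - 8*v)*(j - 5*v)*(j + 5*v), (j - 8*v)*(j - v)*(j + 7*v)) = -j + 8*v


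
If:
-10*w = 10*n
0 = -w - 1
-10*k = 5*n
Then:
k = -1/2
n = 1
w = -1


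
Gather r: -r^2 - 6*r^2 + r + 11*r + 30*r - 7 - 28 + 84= -7*r^2 + 42*r + 49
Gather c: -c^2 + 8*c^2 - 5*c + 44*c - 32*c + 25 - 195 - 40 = 7*c^2 + 7*c - 210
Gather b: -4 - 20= -24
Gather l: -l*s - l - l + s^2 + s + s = l*(-s - 2) + s^2 + 2*s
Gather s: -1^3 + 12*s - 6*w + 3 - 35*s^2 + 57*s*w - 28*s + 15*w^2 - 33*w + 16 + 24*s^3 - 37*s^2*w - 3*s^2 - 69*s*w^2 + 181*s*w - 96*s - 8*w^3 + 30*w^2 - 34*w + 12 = 24*s^3 + s^2*(-37*w - 38) + s*(-69*w^2 + 238*w - 112) - 8*w^3 + 45*w^2 - 73*w + 30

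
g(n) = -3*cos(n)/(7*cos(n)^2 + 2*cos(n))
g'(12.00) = 0.18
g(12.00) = -0.38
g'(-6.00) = -0.08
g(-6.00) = -0.34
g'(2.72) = -0.45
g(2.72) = 0.68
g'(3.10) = -0.04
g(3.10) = 0.60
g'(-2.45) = 1.16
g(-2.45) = 0.88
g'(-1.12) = 0.74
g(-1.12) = -0.59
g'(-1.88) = 1181.83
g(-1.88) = 23.06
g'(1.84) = -1059.11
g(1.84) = -21.70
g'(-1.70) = 17.27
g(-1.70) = -2.73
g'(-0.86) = 0.37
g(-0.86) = -0.46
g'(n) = -3*(14*sin(n)*cos(n) + 2*sin(n))*cos(n)/(7*cos(n)^2 + 2*cos(n))^2 + 3*sin(n)/(7*cos(n)^2 + 2*cos(n)) = -21*sin(n)/(7*cos(n) + 2)^2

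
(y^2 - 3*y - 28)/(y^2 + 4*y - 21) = (y^2 - 3*y - 28)/(y^2 + 4*y - 21)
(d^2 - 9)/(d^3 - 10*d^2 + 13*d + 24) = (d + 3)/(d^2 - 7*d - 8)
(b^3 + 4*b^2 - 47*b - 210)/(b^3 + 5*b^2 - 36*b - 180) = (b - 7)/(b - 6)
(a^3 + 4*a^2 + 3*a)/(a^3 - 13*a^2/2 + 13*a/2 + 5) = 2*a*(a^2 + 4*a + 3)/(2*a^3 - 13*a^2 + 13*a + 10)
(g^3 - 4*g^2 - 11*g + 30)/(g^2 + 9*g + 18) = (g^2 - 7*g + 10)/(g + 6)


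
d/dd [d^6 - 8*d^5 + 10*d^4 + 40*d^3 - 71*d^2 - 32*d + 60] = 6*d^5 - 40*d^4 + 40*d^3 + 120*d^2 - 142*d - 32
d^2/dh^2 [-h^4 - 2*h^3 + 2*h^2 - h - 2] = -12*h^2 - 12*h + 4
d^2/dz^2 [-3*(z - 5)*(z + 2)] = -6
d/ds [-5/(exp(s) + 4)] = 5*exp(s)/(exp(s) + 4)^2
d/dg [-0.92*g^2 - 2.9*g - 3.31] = -1.84*g - 2.9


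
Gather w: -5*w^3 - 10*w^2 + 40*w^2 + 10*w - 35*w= -5*w^3 + 30*w^2 - 25*w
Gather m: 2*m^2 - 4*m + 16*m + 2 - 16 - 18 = 2*m^2 + 12*m - 32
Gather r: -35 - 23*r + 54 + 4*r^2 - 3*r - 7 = 4*r^2 - 26*r + 12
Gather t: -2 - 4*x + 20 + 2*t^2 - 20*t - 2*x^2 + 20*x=2*t^2 - 20*t - 2*x^2 + 16*x + 18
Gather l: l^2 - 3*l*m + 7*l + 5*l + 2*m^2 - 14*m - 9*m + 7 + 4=l^2 + l*(12 - 3*m) + 2*m^2 - 23*m + 11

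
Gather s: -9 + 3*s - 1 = 3*s - 10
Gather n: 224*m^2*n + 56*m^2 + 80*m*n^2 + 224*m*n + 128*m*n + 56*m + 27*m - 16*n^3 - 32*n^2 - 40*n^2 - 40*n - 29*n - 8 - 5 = 56*m^2 + 83*m - 16*n^3 + n^2*(80*m - 72) + n*(224*m^2 + 352*m - 69) - 13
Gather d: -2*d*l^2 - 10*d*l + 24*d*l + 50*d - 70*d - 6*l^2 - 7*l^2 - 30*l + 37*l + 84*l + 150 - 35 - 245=d*(-2*l^2 + 14*l - 20) - 13*l^2 + 91*l - 130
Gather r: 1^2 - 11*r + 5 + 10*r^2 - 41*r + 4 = 10*r^2 - 52*r + 10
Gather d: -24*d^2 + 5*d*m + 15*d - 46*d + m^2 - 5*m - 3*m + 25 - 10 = -24*d^2 + d*(5*m - 31) + m^2 - 8*m + 15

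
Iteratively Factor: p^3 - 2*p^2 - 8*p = (p)*(p^2 - 2*p - 8) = p*(p + 2)*(p - 4)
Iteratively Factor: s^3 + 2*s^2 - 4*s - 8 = (s + 2)*(s^2 - 4) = (s - 2)*(s + 2)*(s + 2)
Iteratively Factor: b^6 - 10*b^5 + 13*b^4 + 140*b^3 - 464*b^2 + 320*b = (b - 1)*(b^5 - 9*b^4 + 4*b^3 + 144*b^2 - 320*b) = (b - 5)*(b - 1)*(b^4 - 4*b^3 - 16*b^2 + 64*b) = (b - 5)*(b - 4)*(b - 1)*(b^3 - 16*b) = (b - 5)*(b - 4)^2*(b - 1)*(b^2 + 4*b) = (b - 5)*(b - 4)^2*(b - 1)*(b + 4)*(b)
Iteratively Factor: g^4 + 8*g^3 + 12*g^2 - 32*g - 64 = (g + 4)*(g^3 + 4*g^2 - 4*g - 16) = (g + 2)*(g + 4)*(g^2 + 2*g - 8) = (g - 2)*(g + 2)*(g + 4)*(g + 4)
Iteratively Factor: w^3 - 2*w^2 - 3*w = (w)*(w^2 - 2*w - 3) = w*(w - 3)*(w + 1)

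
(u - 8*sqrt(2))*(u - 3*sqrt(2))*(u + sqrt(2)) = u^3 - 10*sqrt(2)*u^2 + 26*u + 48*sqrt(2)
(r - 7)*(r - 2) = r^2 - 9*r + 14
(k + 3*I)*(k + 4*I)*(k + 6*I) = k^3 + 13*I*k^2 - 54*k - 72*I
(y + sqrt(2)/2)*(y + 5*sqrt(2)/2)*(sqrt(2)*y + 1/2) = sqrt(2)*y^3 + 13*y^2/2 + 4*sqrt(2)*y + 5/4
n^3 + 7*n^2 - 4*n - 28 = (n - 2)*(n + 2)*(n + 7)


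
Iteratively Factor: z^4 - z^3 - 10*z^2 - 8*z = (z + 1)*(z^3 - 2*z^2 - 8*z) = z*(z + 1)*(z^2 - 2*z - 8) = z*(z - 4)*(z + 1)*(z + 2)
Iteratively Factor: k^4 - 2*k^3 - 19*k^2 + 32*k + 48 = (k + 4)*(k^3 - 6*k^2 + 5*k + 12) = (k + 1)*(k + 4)*(k^2 - 7*k + 12) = (k - 4)*(k + 1)*(k + 4)*(k - 3)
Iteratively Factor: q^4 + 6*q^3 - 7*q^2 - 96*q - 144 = (q + 3)*(q^3 + 3*q^2 - 16*q - 48) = (q + 3)*(q + 4)*(q^2 - q - 12) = (q - 4)*(q + 3)*(q + 4)*(q + 3)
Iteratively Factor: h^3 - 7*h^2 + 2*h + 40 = (h + 2)*(h^2 - 9*h + 20) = (h - 5)*(h + 2)*(h - 4)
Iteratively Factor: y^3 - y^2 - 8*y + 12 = (y + 3)*(y^2 - 4*y + 4) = (y - 2)*(y + 3)*(y - 2)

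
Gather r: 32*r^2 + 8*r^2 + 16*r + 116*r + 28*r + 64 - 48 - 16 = 40*r^2 + 160*r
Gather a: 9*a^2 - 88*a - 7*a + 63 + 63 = 9*a^2 - 95*a + 126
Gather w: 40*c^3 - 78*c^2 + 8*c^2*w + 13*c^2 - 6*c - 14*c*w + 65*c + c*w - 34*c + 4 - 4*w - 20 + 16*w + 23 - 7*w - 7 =40*c^3 - 65*c^2 + 25*c + w*(8*c^2 - 13*c + 5)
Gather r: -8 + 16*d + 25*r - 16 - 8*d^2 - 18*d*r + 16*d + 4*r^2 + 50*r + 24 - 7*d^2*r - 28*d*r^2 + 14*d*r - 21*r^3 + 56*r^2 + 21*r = -8*d^2 + 32*d - 21*r^3 + r^2*(60 - 28*d) + r*(-7*d^2 - 4*d + 96)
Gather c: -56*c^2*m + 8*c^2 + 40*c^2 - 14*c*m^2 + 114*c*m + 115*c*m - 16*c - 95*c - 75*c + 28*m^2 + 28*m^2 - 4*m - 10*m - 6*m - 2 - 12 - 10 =c^2*(48 - 56*m) + c*(-14*m^2 + 229*m - 186) + 56*m^2 - 20*m - 24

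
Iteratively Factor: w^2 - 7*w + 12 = (w - 3)*(w - 4)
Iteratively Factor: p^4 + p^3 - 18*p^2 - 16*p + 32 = (p + 2)*(p^3 - p^2 - 16*p + 16) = (p - 1)*(p + 2)*(p^2 - 16) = (p - 1)*(p + 2)*(p + 4)*(p - 4)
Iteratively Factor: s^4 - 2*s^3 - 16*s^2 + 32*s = (s - 4)*(s^3 + 2*s^2 - 8*s) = s*(s - 4)*(s^2 + 2*s - 8) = s*(s - 4)*(s - 2)*(s + 4)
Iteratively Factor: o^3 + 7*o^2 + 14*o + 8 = (o + 4)*(o^2 + 3*o + 2) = (o + 2)*(o + 4)*(o + 1)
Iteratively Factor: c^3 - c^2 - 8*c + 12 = (c - 2)*(c^2 + c - 6) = (c - 2)^2*(c + 3)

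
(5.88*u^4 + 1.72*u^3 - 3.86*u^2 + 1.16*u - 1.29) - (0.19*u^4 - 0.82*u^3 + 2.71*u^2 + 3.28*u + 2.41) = 5.69*u^4 + 2.54*u^3 - 6.57*u^2 - 2.12*u - 3.7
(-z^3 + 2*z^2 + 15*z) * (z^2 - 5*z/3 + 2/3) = -z^5 + 11*z^4/3 + 11*z^3 - 71*z^2/3 + 10*z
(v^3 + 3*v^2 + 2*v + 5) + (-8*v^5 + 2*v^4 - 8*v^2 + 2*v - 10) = -8*v^5 + 2*v^4 + v^3 - 5*v^2 + 4*v - 5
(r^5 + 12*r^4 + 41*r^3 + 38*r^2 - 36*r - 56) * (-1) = -r^5 - 12*r^4 - 41*r^3 - 38*r^2 + 36*r + 56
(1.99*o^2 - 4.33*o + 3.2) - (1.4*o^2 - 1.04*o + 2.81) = 0.59*o^2 - 3.29*o + 0.39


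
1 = 1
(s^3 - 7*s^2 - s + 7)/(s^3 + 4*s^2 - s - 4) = (s - 7)/(s + 4)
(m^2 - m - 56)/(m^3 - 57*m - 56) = 1/(m + 1)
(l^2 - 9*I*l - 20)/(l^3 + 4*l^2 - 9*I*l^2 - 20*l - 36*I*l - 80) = 1/(l + 4)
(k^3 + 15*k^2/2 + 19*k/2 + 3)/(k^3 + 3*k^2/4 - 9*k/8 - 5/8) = 4*(k^2 + 7*k + 6)/(4*k^2 + k - 5)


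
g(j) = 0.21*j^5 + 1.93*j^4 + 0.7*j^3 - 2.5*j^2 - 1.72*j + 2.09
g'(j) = 1.05*j^4 + 7.72*j^3 + 2.1*j^2 - 5.0*j - 1.72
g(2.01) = 32.61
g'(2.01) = 76.54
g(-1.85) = 10.34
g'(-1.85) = -21.86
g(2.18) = 47.64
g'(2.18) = 101.06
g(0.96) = 0.56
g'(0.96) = 3.14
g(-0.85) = 2.23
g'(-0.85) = -0.15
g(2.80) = 147.81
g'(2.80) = 234.75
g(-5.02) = 415.35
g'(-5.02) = -233.51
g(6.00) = 4187.21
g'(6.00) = 3072.20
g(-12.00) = -13781.11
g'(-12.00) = 8793.32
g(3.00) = 200.69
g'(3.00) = 295.67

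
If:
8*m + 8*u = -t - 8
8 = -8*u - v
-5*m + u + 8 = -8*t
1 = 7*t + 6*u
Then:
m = -791/78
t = -112/13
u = 797/78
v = -3500/39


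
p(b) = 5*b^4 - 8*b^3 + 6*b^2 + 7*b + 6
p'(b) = 20*b^3 - 24*b^2 + 12*b + 7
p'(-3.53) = -1214.16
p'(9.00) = 12751.00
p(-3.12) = 759.33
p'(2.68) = 251.76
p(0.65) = 11.78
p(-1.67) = 87.19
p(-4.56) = 3019.26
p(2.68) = 171.80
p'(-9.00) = -16625.00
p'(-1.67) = -173.12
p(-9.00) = 39066.00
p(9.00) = 27528.00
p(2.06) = 65.99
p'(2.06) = 104.71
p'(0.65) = 10.15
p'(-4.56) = -2443.14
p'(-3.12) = -871.49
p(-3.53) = 1184.32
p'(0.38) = 9.19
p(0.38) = 9.19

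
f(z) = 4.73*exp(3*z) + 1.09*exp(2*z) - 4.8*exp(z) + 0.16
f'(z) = 14.19*exp(3*z) + 2.18*exp(2*z) - 4.8*exp(z)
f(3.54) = 194802.36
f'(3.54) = 583442.61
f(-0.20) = -0.44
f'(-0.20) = 5.32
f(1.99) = 1875.20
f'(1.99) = 5637.02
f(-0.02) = 0.96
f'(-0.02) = 10.75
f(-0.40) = -1.14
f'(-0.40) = 2.04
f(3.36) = 113627.84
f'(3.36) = 340256.02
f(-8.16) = 0.16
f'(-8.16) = -0.00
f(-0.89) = -1.30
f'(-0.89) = -0.62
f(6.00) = 310747120.44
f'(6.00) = 932067831.05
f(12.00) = 20392154090216800.00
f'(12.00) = 61176433399069600.00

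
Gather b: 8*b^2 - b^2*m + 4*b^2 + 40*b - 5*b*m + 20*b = b^2*(12 - m) + b*(60 - 5*m)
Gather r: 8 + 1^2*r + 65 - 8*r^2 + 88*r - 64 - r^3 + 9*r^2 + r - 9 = -r^3 + r^2 + 90*r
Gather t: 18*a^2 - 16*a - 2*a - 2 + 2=18*a^2 - 18*a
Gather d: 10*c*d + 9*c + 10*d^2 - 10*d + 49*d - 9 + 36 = 9*c + 10*d^2 + d*(10*c + 39) + 27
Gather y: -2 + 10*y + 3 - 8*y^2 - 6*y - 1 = -8*y^2 + 4*y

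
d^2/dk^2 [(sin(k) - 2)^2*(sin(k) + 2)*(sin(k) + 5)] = -16*sin(k)^4 - 27*sin(k)^3 + 68*sin(k)^2 + 30*sin(k) - 28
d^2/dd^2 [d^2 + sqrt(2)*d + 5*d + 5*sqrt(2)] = 2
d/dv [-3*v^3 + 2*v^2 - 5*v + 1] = -9*v^2 + 4*v - 5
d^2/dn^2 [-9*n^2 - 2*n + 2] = -18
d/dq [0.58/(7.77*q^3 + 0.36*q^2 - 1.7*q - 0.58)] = (-13.5198*q^2 - 0.4176*q + 0.986)/(7.77*q^3 + 0.36*q^2 - 1.7*q - 0.58)^2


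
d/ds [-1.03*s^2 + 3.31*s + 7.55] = 3.31 - 2.06*s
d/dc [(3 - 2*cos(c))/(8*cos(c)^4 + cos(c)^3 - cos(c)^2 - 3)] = (-12*(1 - cos(2*c))^2 + 63*cos(c) - 85*cos(2*c)/2 + 23*cos(3*c) - 1/2)*sin(c)/(8*cos(c)^4 + cos(c)^3 - cos(c)^2 - 3)^2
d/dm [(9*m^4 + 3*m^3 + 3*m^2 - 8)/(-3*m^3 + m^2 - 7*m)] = (-27*m^6 + 18*m^5 - 177*m^4 - 42*m^3 - 93*m^2 + 16*m - 56)/(m^2*(9*m^4 - 6*m^3 + 43*m^2 - 14*m + 49))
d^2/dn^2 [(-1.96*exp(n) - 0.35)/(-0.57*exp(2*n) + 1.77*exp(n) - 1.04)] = (0.636804*exp(4*n) + 2.432304*exp(3*n) - 8.030673*exp(2*n) + 3.874563*exp(n) + 2.764216)*exp(n)/(0.185193*exp(6*n) - 1.725219*exp(5*n) + 6.370947*exp(4*n) - 11.840769*exp(3*n) + 11.624184*exp(2*n) - 5.743296*exp(n) + 1.124864)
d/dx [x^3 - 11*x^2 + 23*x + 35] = 3*x^2 - 22*x + 23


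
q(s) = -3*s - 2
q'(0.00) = -3.00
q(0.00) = -2.00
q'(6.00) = -3.00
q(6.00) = -20.00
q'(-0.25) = -3.00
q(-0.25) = -1.25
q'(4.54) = -3.00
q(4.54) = -15.62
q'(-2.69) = -3.00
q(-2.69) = 6.07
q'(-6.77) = -3.00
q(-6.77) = 18.31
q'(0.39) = -3.00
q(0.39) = -3.17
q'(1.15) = -3.00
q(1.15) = -5.45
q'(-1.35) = -3.00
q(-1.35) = 2.05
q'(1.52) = -3.00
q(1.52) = -6.56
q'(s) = -3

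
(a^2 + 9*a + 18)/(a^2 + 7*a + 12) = (a + 6)/(a + 4)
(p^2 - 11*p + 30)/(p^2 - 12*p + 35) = (p - 6)/(p - 7)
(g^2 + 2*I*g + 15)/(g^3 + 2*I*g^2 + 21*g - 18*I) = (g + 5*I)/(g^2 + 5*I*g + 6)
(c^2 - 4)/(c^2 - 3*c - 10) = (c - 2)/(c - 5)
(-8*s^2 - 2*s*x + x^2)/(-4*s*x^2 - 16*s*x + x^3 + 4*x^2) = (2*s + x)/(x*(x + 4))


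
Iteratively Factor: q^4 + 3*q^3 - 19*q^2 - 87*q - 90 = (q + 2)*(q^3 + q^2 - 21*q - 45) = (q - 5)*(q + 2)*(q^2 + 6*q + 9) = (q - 5)*(q + 2)*(q + 3)*(q + 3)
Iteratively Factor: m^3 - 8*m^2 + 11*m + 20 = (m - 4)*(m^2 - 4*m - 5) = (m - 4)*(m + 1)*(m - 5)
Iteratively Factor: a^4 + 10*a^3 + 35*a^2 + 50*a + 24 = (a + 3)*(a^3 + 7*a^2 + 14*a + 8) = (a + 2)*(a + 3)*(a^2 + 5*a + 4) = (a + 1)*(a + 2)*(a + 3)*(a + 4)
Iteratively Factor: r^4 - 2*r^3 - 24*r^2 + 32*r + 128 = (r + 2)*(r^3 - 4*r^2 - 16*r + 64) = (r + 2)*(r + 4)*(r^2 - 8*r + 16) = (r - 4)*(r + 2)*(r + 4)*(r - 4)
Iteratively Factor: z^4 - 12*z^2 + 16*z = (z + 4)*(z^3 - 4*z^2 + 4*z) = z*(z + 4)*(z^2 - 4*z + 4) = z*(z - 2)*(z + 4)*(z - 2)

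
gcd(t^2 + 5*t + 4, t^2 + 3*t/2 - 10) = t + 4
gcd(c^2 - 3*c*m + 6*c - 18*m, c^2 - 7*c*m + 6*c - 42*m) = c + 6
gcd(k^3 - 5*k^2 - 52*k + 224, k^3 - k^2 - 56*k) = k^2 - k - 56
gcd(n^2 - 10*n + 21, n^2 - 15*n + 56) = n - 7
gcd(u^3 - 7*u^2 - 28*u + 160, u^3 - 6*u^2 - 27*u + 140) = u^2 + u - 20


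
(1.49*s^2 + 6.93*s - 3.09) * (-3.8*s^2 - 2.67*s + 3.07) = -5.662*s^4 - 30.3123*s^3 - 2.1868*s^2 + 29.5254*s - 9.4863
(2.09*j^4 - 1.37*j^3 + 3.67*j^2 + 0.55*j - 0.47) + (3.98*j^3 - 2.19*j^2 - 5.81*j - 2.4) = 2.09*j^4 + 2.61*j^3 + 1.48*j^2 - 5.26*j - 2.87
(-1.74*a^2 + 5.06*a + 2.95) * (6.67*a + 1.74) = -11.6058*a^3 + 30.7226*a^2 + 28.4809*a + 5.133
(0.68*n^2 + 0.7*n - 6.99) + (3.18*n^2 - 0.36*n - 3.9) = 3.86*n^2 + 0.34*n - 10.89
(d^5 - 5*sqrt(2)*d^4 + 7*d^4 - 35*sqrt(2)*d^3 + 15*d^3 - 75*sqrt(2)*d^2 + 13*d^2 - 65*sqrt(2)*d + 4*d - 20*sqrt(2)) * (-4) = -4*d^5 - 28*d^4 + 20*sqrt(2)*d^4 - 60*d^3 + 140*sqrt(2)*d^3 - 52*d^2 + 300*sqrt(2)*d^2 - 16*d + 260*sqrt(2)*d + 80*sqrt(2)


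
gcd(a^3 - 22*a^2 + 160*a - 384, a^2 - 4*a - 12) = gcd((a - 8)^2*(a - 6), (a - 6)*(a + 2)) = a - 6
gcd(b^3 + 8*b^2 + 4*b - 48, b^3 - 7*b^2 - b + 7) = 1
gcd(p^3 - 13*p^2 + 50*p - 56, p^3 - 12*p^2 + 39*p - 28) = p^2 - 11*p + 28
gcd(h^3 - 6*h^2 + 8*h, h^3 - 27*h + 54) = 1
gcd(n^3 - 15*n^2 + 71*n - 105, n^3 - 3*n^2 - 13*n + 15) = n - 5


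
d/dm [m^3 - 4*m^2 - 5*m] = 3*m^2 - 8*m - 5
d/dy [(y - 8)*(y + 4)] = 2*y - 4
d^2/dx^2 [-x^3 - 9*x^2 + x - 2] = -6*x - 18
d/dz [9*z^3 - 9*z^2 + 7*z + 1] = 27*z^2 - 18*z + 7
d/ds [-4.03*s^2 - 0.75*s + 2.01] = -8.06*s - 0.75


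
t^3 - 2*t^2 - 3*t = t*(t - 3)*(t + 1)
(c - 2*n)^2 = c^2 - 4*c*n + 4*n^2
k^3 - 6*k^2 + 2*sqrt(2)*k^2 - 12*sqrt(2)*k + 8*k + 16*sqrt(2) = (k - 4)*(k - 2)*(k + 2*sqrt(2))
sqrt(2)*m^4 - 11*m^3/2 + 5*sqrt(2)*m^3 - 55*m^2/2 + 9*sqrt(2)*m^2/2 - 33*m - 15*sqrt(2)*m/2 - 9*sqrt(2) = (m + 2)*(m + 3)*(m - 3*sqrt(2))*(sqrt(2)*m + 1/2)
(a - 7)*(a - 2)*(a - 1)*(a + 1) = a^4 - 9*a^3 + 13*a^2 + 9*a - 14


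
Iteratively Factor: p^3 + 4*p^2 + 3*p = (p + 1)*(p^2 + 3*p) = (p + 1)*(p + 3)*(p)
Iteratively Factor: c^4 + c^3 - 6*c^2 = (c - 2)*(c^3 + 3*c^2) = c*(c - 2)*(c^2 + 3*c) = c^2*(c - 2)*(c + 3)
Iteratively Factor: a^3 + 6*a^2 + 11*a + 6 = (a + 3)*(a^2 + 3*a + 2) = (a + 2)*(a + 3)*(a + 1)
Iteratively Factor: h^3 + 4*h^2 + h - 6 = (h + 3)*(h^2 + h - 2) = (h + 2)*(h + 3)*(h - 1)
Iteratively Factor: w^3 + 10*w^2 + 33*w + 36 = (w + 4)*(w^2 + 6*w + 9) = (w + 3)*(w + 4)*(w + 3)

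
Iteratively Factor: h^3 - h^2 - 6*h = (h + 2)*(h^2 - 3*h) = h*(h + 2)*(h - 3)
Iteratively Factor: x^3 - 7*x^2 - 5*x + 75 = (x - 5)*(x^2 - 2*x - 15) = (x - 5)^2*(x + 3)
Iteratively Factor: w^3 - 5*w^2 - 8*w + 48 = (w - 4)*(w^2 - w - 12) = (w - 4)*(w + 3)*(w - 4)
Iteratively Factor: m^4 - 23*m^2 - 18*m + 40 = (m + 4)*(m^3 - 4*m^2 - 7*m + 10) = (m + 2)*(m + 4)*(m^2 - 6*m + 5) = (m - 5)*(m + 2)*(m + 4)*(m - 1)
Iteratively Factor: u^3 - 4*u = (u + 2)*(u^2 - 2*u) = (u - 2)*(u + 2)*(u)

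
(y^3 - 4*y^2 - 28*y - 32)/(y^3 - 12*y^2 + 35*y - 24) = (y^2 + 4*y + 4)/(y^2 - 4*y + 3)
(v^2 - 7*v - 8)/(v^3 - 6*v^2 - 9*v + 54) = (v^2 - 7*v - 8)/(v^3 - 6*v^2 - 9*v + 54)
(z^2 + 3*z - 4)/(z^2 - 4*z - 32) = (z - 1)/(z - 8)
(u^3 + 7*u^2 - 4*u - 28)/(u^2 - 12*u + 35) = (u^3 + 7*u^2 - 4*u - 28)/(u^2 - 12*u + 35)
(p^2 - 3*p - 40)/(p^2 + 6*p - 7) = (p^2 - 3*p - 40)/(p^2 + 6*p - 7)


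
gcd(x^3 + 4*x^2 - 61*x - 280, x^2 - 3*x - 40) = x^2 - 3*x - 40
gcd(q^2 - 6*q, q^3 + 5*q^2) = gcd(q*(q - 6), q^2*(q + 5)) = q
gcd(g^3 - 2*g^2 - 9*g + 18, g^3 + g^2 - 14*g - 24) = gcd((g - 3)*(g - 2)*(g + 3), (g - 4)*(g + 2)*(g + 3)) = g + 3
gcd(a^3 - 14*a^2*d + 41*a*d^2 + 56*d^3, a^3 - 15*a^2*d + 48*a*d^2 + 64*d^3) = a^2 - 7*a*d - 8*d^2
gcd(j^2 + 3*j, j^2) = j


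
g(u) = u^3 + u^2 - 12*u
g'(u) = 3*u^2 + 2*u - 12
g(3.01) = 0.21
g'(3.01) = 21.20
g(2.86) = -2.75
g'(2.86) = 18.26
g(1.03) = -10.21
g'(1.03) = -6.76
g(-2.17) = 20.53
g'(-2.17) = -2.21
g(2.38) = -9.41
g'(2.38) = 9.75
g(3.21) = 4.86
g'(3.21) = 25.33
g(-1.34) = 15.47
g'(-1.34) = -9.29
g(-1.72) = 18.51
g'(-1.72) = -6.56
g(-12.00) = -1440.00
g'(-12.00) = 396.00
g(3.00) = 0.00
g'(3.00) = 21.00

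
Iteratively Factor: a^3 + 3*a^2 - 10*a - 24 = (a + 4)*(a^2 - a - 6) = (a + 2)*(a + 4)*(a - 3)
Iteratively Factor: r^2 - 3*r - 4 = (r + 1)*(r - 4)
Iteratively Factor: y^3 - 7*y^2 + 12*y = (y - 4)*(y^2 - 3*y) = y*(y - 4)*(y - 3)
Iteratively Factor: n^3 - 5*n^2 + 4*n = (n - 1)*(n^2 - 4*n) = n*(n - 1)*(n - 4)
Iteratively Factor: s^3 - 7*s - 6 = (s - 3)*(s^2 + 3*s + 2) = (s - 3)*(s + 1)*(s + 2)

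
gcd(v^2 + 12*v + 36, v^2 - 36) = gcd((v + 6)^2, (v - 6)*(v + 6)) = v + 6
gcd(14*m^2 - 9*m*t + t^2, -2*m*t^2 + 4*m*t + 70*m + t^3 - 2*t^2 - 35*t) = -2*m + t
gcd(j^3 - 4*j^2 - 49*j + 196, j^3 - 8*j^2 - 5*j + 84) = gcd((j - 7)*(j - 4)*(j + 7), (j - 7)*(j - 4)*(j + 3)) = j^2 - 11*j + 28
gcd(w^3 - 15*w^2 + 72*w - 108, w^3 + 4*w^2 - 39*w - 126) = w - 6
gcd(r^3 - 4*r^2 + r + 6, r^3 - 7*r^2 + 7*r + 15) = r^2 - 2*r - 3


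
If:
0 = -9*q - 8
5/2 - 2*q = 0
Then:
No Solution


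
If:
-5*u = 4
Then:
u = -4/5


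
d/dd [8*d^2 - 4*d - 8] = 16*d - 4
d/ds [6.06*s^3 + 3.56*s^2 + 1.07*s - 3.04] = 18.18*s^2 + 7.12*s + 1.07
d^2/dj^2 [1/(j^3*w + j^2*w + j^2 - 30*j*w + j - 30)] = 2*(-(3*j*w + w + 1)*(j^3*w + j^2*w + j^2 - 30*j*w + j - 30) + (3*j^2*w + 2*j*w + 2*j - 30*w + 1)^2)/(j^3*w + j^2*w + j^2 - 30*j*w + j - 30)^3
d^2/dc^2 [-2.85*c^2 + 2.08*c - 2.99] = -5.70000000000000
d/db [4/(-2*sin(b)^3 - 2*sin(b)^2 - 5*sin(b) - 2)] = 4*(6*sin(b)^2 + 4*sin(b) + 5)*cos(b)/(2*sin(b)^3 + 2*sin(b)^2 + 5*sin(b) + 2)^2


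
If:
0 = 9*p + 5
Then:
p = -5/9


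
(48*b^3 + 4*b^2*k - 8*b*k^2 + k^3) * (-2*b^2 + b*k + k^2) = -96*b^5 + 40*b^4*k + 68*b^3*k^2 - 6*b^2*k^3 - 7*b*k^4 + k^5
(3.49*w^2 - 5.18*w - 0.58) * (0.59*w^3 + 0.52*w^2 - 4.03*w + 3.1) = 2.0591*w^5 - 1.2414*w^4 - 17.1005*w^3 + 31.3928*w^2 - 13.7206*w - 1.798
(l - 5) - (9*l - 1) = -8*l - 4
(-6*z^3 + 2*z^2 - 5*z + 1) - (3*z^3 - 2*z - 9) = -9*z^3 + 2*z^2 - 3*z + 10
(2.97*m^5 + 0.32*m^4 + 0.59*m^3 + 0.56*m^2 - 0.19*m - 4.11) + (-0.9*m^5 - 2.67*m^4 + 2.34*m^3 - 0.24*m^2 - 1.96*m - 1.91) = 2.07*m^5 - 2.35*m^4 + 2.93*m^3 + 0.32*m^2 - 2.15*m - 6.02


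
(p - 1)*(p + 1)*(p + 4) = p^3 + 4*p^2 - p - 4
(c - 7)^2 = c^2 - 14*c + 49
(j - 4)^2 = j^2 - 8*j + 16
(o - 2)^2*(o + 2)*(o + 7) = o^4 + 5*o^3 - 18*o^2 - 20*o + 56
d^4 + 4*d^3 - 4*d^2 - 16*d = d*(d - 2)*(d + 2)*(d + 4)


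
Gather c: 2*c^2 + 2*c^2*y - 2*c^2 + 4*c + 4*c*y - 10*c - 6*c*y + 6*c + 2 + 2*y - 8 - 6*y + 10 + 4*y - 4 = 2*c^2*y - 2*c*y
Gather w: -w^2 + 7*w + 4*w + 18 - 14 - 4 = -w^2 + 11*w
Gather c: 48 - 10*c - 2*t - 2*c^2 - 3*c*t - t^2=-2*c^2 + c*(-3*t - 10) - t^2 - 2*t + 48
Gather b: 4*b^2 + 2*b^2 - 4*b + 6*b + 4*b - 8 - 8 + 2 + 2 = 6*b^2 + 6*b - 12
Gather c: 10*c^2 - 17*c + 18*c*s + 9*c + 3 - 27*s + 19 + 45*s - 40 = 10*c^2 + c*(18*s - 8) + 18*s - 18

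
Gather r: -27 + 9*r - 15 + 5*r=14*r - 42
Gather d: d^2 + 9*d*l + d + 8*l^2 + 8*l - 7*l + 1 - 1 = d^2 + d*(9*l + 1) + 8*l^2 + l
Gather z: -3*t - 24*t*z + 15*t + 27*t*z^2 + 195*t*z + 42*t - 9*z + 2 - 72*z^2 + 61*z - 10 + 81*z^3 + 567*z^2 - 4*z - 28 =54*t + 81*z^3 + z^2*(27*t + 495) + z*(171*t + 48) - 36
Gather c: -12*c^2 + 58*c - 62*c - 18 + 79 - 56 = -12*c^2 - 4*c + 5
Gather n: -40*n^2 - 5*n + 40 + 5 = -40*n^2 - 5*n + 45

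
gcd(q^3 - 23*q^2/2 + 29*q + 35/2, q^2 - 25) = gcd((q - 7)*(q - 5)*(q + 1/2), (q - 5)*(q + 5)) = q - 5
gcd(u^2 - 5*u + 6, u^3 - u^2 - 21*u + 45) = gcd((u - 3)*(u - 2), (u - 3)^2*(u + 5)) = u - 3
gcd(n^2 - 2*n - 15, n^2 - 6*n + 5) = n - 5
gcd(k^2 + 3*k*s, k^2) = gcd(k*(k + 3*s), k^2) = k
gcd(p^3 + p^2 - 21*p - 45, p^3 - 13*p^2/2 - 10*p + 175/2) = p - 5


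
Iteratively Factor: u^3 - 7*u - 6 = (u - 3)*(u^2 + 3*u + 2) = (u - 3)*(u + 2)*(u + 1)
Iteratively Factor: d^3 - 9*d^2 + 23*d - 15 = (d - 3)*(d^2 - 6*d + 5) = (d - 3)*(d - 1)*(d - 5)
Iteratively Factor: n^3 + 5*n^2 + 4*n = (n + 4)*(n^2 + n) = n*(n + 4)*(n + 1)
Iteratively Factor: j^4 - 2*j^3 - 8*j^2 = (j)*(j^3 - 2*j^2 - 8*j) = j*(j + 2)*(j^2 - 4*j) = j*(j - 4)*(j + 2)*(j)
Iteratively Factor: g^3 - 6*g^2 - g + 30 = (g + 2)*(g^2 - 8*g + 15) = (g - 5)*(g + 2)*(g - 3)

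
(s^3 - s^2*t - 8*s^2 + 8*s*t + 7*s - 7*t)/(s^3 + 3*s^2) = (s^3 - s^2*t - 8*s^2 + 8*s*t + 7*s - 7*t)/(s^2*(s + 3))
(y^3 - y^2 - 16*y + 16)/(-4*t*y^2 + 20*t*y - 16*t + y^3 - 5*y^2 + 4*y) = (y + 4)/(-4*t + y)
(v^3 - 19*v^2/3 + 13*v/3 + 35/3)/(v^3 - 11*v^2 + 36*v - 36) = (3*v^3 - 19*v^2 + 13*v + 35)/(3*(v^3 - 11*v^2 + 36*v - 36))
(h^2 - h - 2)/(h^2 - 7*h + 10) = (h + 1)/(h - 5)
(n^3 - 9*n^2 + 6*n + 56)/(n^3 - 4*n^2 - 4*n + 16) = (n - 7)/(n - 2)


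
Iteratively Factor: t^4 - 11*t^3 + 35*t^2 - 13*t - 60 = (t - 5)*(t^3 - 6*t^2 + 5*t + 12) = (t - 5)*(t - 4)*(t^2 - 2*t - 3) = (t - 5)*(t - 4)*(t - 3)*(t + 1)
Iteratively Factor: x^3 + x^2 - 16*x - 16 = (x + 4)*(x^2 - 3*x - 4) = (x - 4)*(x + 4)*(x + 1)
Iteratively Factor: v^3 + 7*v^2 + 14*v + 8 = (v + 1)*(v^2 + 6*v + 8) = (v + 1)*(v + 4)*(v + 2)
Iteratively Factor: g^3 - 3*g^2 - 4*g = (g - 4)*(g^2 + g) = (g - 4)*(g + 1)*(g)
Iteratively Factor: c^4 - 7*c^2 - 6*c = (c + 1)*(c^3 - c^2 - 6*c) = (c - 3)*(c + 1)*(c^2 + 2*c) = c*(c - 3)*(c + 1)*(c + 2)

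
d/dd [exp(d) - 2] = exp(d)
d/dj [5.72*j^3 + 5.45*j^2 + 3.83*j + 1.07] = 17.16*j^2 + 10.9*j + 3.83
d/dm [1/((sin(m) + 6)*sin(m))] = -2*(sin(m) + 3)*cos(m)/((sin(m) + 6)^2*sin(m)^2)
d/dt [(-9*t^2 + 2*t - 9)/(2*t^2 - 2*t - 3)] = 2*(7*t^2 + 45*t - 12)/(4*t^4 - 8*t^3 - 8*t^2 + 12*t + 9)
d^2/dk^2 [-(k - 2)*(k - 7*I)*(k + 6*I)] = -6*k + 4 + 2*I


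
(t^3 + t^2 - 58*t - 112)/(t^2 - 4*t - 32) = (t^2 + 9*t + 14)/(t + 4)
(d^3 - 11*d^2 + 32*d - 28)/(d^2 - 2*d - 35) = (d^2 - 4*d + 4)/(d + 5)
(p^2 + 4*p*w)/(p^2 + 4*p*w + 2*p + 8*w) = p/(p + 2)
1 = 1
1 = 1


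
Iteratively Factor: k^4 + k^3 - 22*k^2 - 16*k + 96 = (k + 3)*(k^3 - 2*k^2 - 16*k + 32) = (k + 3)*(k + 4)*(k^2 - 6*k + 8) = (k - 4)*(k + 3)*(k + 4)*(k - 2)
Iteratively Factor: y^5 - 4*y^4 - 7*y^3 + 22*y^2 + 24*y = (y - 4)*(y^4 - 7*y^2 - 6*y) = y*(y - 4)*(y^3 - 7*y - 6) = y*(y - 4)*(y - 3)*(y^2 + 3*y + 2) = y*(y - 4)*(y - 3)*(y + 2)*(y + 1)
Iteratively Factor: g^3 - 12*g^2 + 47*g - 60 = (g - 5)*(g^2 - 7*g + 12) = (g - 5)*(g - 4)*(g - 3)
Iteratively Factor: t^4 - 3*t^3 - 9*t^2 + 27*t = (t + 3)*(t^3 - 6*t^2 + 9*t) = (t - 3)*(t + 3)*(t^2 - 3*t) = t*(t - 3)*(t + 3)*(t - 3)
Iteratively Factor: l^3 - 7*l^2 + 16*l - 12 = (l - 2)*(l^2 - 5*l + 6) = (l - 2)^2*(l - 3)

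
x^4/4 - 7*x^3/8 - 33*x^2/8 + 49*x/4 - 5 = (x/4 + 1)*(x - 5)*(x - 2)*(x - 1/2)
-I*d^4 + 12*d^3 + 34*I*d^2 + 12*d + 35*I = (d - I)*(d + 5*I)*(d + 7*I)*(-I*d + 1)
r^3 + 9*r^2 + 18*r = r*(r + 3)*(r + 6)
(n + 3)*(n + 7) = n^2 + 10*n + 21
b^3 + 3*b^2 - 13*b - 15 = (b - 3)*(b + 1)*(b + 5)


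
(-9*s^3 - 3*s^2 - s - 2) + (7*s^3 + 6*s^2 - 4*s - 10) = -2*s^3 + 3*s^2 - 5*s - 12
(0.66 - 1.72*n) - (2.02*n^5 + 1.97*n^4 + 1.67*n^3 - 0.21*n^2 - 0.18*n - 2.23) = -2.02*n^5 - 1.97*n^4 - 1.67*n^3 + 0.21*n^2 - 1.54*n + 2.89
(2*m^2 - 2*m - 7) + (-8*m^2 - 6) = -6*m^2 - 2*m - 13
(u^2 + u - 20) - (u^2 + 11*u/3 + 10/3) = -8*u/3 - 70/3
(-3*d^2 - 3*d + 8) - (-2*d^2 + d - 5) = -d^2 - 4*d + 13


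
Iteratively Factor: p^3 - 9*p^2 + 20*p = (p)*(p^2 - 9*p + 20) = p*(p - 4)*(p - 5)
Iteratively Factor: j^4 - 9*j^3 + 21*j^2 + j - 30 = (j + 1)*(j^3 - 10*j^2 + 31*j - 30) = (j - 3)*(j + 1)*(j^2 - 7*j + 10) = (j - 3)*(j - 2)*(j + 1)*(j - 5)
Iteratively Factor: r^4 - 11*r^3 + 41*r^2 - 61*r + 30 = (r - 1)*(r^3 - 10*r^2 + 31*r - 30) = (r - 5)*(r - 1)*(r^2 - 5*r + 6) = (r - 5)*(r - 3)*(r - 1)*(r - 2)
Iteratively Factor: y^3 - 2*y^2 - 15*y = (y + 3)*(y^2 - 5*y) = (y - 5)*(y + 3)*(y)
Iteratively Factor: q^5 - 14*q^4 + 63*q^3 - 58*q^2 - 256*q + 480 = (q - 3)*(q^4 - 11*q^3 + 30*q^2 + 32*q - 160) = (q - 5)*(q - 3)*(q^3 - 6*q^2 + 32) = (q - 5)*(q - 3)*(q + 2)*(q^2 - 8*q + 16) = (q - 5)*(q - 4)*(q - 3)*(q + 2)*(q - 4)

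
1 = 1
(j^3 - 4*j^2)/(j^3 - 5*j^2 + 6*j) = j*(j - 4)/(j^2 - 5*j + 6)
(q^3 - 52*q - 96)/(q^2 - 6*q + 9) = (q^3 - 52*q - 96)/(q^2 - 6*q + 9)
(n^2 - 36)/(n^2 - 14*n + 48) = (n + 6)/(n - 8)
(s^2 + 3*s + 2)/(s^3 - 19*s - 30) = (s + 1)/(s^2 - 2*s - 15)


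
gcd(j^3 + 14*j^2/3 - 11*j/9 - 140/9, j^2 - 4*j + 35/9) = j - 5/3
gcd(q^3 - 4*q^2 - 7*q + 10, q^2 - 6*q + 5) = q^2 - 6*q + 5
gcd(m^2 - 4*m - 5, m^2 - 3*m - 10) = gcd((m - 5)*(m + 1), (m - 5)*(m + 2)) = m - 5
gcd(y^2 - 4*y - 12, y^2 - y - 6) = y + 2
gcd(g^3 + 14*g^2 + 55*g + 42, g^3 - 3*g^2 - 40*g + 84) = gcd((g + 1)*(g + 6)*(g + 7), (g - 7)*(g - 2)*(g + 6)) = g + 6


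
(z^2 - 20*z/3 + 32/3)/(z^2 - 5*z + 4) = (z - 8/3)/(z - 1)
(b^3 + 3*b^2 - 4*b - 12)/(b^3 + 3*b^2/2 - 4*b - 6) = 2*(b + 3)/(2*b + 3)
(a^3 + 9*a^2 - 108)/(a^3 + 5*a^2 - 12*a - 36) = (a + 6)/(a + 2)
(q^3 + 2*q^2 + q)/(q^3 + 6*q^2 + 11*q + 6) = q*(q + 1)/(q^2 + 5*q + 6)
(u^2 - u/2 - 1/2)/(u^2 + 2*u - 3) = (u + 1/2)/(u + 3)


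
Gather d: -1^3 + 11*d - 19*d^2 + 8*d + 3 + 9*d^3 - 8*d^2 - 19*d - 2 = 9*d^3 - 27*d^2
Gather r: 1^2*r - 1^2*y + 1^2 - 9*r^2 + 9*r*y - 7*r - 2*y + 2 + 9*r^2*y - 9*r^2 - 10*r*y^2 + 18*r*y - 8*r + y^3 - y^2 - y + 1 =r^2*(9*y - 18) + r*(-10*y^2 + 27*y - 14) + y^3 - y^2 - 4*y + 4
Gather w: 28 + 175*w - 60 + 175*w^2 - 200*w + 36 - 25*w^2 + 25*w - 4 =150*w^2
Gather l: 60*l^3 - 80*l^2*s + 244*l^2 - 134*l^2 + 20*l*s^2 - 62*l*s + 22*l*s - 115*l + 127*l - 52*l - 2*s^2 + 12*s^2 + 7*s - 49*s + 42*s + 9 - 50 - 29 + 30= 60*l^3 + l^2*(110 - 80*s) + l*(20*s^2 - 40*s - 40) + 10*s^2 - 40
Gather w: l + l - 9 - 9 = 2*l - 18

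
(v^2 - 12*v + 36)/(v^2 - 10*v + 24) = (v - 6)/(v - 4)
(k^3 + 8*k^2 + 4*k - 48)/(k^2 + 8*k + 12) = (k^2 + 2*k - 8)/(k + 2)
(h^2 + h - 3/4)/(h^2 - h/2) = (h + 3/2)/h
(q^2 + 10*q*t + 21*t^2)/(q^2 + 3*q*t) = (q + 7*t)/q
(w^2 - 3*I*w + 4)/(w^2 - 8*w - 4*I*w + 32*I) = (w + I)/(w - 8)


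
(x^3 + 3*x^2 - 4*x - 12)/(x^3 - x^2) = (x^3 + 3*x^2 - 4*x - 12)/(x^2*(x - 1))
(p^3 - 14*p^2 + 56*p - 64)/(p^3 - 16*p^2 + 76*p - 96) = (p - 4)/(p - 6)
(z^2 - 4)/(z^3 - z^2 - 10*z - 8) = (z - 2)/(z^2 - 3*z - 4)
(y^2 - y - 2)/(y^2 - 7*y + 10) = (y + 1)/(y - 5)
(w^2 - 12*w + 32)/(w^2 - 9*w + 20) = (w - 8)/(w - 5)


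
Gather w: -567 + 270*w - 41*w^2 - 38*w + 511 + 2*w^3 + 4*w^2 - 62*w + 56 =2*w^3 - 37*w^2 + 170*w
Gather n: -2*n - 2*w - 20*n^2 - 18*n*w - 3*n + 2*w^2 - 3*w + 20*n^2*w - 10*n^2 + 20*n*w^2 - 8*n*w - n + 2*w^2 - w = n^2*(20*w - 30) + n*(20*w^2 - 26*w - 6) + 4*w^2 - 6*w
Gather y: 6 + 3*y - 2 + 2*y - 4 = 5*y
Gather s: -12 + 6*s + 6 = 6*s - 6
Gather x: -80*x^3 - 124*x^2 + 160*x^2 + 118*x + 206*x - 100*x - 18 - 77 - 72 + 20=-80*x^3 + 36*x^2 + 224*x - 147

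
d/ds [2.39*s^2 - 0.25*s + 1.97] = 4.78*s - 0.25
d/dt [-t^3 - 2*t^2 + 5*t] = -3*t^2 - 4*t + 5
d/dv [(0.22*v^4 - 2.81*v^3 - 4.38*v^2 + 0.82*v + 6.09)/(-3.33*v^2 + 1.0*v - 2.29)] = (-1.4652*v^5 + 10.0173*v^4 - 7.6352*v^3 + 17.6553*v^2 + 60.6198*v - 7.9678)/(11.0889*v^4 - 6.66*v^3 + 16.2514*v^2 - 4.58*v + 5.2441)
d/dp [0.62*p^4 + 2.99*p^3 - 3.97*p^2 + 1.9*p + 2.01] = 2.48*p^3 + 8.97*p^2 - 7.94*p + 1.9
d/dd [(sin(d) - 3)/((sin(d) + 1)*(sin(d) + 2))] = (6*sin(d) + cos(d)^2 + 10)*cos(d)/((sin(d) + 1)^2*(sin(d) + 2)^2)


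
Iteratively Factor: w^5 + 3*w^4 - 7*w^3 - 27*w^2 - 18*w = (w + 2)*(w^4 + w^3 - 9*w^2 - 9*w) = (w + 2)*(w + 3)*(w^3 - 2*w^2 - 3*w) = (w - 3)*(w + 2)*(w + 3)*(w^2 + w) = w*(w - 3)*(w + 2)*(w + 3)*(w + 1)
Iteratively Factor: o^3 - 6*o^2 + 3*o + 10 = (o - 5)*(o^2 - o - 2) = (o - 5)*(o - 2)*(o + 1)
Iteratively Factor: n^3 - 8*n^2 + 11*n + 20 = (n + 1)*(n^2 - 9*n + 20) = (n - 5)*(n + 1)*(n - 4)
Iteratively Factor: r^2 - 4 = (r - 2)*(r + 2)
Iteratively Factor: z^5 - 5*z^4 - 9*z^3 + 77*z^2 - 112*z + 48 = (z - 1)*(z^4 - 4*z^3 - 13*z^2 + 64*z - 48) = (z - 1)*(z + 4)*(z^3 - 8*z^2 + 19*z - 12) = (z - 1)^2*(z + 4)*(z^2 - 7*z + 12) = (z - 4)*(z - 1)^2*(z + 4)*(z - 3)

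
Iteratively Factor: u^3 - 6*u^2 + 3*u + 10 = (u - 2)*(u^2 - 4*u - 5) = (u - 5)*(u - 2)*(u + 1)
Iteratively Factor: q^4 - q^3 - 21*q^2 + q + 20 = (q - 5)*(q^3 + 4*q^2 - q - 4) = (q - 5)*(q - 1)*(q^2 + 5*q + 4) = (q - 5)*(q - 1)*(q + 1)*(q + 4)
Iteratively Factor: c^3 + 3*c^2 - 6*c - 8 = (c + 4)*(c^2 - c - 2) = (c - 2)*(c + 4)*(c + 1)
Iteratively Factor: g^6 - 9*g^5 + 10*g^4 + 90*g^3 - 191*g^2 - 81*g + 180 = (g + 1)*(g^5 - 10*g^4 + 20*g^3 + 70*g^2 - 261*g + 180) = (g - 4)*(g + 1)*(g^4 - 6*g^3 - 4*g^2 + 54*g - 45) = (g - 5)*(g - 4)*(g + 1)*(g^3 - g^2 - 9*g + 9) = (g - 5)*(g - 4)*(g - 3)*(g + 1)*(g^2 + 2*g - 3) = (g - 5)*(g - 4)*(g - 3)*(g + 1)*(g + 3)*(g - 1)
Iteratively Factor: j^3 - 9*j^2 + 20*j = (j)*(j^2 - 9*j + 20) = j*(j - 4)*(j - 5)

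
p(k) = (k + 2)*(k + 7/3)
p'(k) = 2*k + 13/3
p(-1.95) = 0.02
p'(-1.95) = 0.43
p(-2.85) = 0.44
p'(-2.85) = -1.37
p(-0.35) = 3.27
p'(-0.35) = 3.63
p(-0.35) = 3.27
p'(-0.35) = 3.63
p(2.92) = 25.85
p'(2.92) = 10.17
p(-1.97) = 0.01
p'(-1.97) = 0.39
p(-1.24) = 0.83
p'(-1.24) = 1.85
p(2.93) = 25.95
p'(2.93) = 10.19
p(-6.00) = 14.67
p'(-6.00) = -7.67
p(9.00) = 124.67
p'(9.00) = 22.33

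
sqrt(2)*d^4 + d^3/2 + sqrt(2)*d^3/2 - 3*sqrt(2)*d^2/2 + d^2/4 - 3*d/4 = d*(d - 1)*(d + 3/2)*(sqrt(2)*d + 1/2)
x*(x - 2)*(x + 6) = x^3 + 4*x^2 - 12*x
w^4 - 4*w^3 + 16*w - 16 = (w - 2)^3*(w + 2)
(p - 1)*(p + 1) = p^2 - 1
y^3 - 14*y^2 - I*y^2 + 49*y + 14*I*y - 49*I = (y - 7)^2*(y - I)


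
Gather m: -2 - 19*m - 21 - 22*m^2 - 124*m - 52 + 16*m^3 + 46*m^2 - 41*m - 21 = 16*m^3 + 24*m^2 - 184*m - 96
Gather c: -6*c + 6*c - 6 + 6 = 0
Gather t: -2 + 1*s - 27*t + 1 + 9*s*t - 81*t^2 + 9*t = s - 81*t^2 + t*(9*s - 18) - 1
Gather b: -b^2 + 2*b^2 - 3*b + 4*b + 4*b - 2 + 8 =b^2 + 5*b + 6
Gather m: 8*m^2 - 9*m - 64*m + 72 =8*m^2 - 73*m + 72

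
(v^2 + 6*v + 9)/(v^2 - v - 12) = (v + 3)/(v - 4)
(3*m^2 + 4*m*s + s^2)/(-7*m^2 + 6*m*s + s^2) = (3*m^2 + 4*m*s + s^2)/(-7*m^2 + 6*m*s + s^2)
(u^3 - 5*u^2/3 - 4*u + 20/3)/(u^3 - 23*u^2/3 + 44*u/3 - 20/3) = (3*u^2 + u - 10)/(3*u^2 - 17*u + 10)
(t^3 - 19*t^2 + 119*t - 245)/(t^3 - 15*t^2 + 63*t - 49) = (t - 5)/(t - 1)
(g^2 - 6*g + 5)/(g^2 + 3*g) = (g^2 - 6*g + 5)/(g*(g + 3))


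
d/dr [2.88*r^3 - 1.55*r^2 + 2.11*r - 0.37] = 8.64*r^2 - 3.1*r + 2.11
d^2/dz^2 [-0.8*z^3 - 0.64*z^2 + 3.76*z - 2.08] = -4.8*z - 1.28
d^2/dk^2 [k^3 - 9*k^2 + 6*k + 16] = 6*k - 18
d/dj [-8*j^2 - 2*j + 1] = -16*j - 2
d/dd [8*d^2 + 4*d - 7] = 16*d + 4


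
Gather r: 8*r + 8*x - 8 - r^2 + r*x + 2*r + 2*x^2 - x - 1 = -r^2 + r*(x + 10) + 2*x^2 + 7*x - 9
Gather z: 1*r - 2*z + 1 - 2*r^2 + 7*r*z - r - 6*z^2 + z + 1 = -2*r^2 - 6*z^2 + z*(7*r - 1) + 2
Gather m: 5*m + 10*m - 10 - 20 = 15*m - 30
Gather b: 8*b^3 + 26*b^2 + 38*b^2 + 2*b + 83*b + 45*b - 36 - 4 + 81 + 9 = 8*b^3 + 64*b^2 + 130*b + 50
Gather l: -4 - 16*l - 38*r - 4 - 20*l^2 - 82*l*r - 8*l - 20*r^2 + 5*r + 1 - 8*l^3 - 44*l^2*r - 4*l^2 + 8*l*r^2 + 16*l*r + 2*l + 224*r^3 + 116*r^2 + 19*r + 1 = -8*l^3 + l^2*(-44*r - 24) + l*(8*r^2 - 66*r - 22) + 224*r^3 + 96*r^2 - 14*r - 6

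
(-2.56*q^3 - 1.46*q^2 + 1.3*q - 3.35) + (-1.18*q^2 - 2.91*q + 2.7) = -2.56*q^3 - 2.64*q^2 - 1.61*q - 0.65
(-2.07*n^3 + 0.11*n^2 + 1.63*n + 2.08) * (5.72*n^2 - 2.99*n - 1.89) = -11.8404*n^5 + 6.8185*n^4 + 12.907*n^3 + 6.816*n^2 - 9.2999*n - 3.9312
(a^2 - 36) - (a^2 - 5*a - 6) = 5*a - 30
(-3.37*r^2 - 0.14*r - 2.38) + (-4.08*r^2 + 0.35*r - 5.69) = -7.45*r^2 + 0.21*r - 8.07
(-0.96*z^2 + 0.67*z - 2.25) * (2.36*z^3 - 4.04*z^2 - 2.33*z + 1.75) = -2.2656*z^5 + 5.4596*z^4 - 5.78*z^3 + 5.8489*z^2 + 6.415*z - 3.9375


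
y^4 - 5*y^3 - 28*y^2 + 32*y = y*(y - 8)*(y - 1)*(y + 4)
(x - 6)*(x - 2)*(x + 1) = x^3 - 7*x^2 + 4*x + 12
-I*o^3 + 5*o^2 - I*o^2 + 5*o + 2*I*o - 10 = (o + 2)*(o + 5*I)*(-I*o + I)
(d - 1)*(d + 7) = d^2 + 6*d - 7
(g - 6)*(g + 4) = g^2 - 2*g - 24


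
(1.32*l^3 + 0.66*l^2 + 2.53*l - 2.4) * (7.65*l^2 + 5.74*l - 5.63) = 10.098*l^5 + 12.6258*l^4 + 15.7113*l^3 - 7.5536*l^2 - 28.0199*l + 13.512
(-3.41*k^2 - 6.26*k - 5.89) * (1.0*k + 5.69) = -3.41*k^3 - 25.6629*k^2 - 41.5094*k - 33.5141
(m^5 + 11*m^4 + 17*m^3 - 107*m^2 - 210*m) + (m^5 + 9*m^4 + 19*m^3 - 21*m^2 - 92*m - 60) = 2*m^5 + 20*m^4 + 36*m^3 - 128*m^2 - 302*m - 60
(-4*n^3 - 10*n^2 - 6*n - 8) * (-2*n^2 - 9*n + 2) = 8*n^5 + 56*n^4 + 94*n^3 + 50*n^2 + 60*n - 16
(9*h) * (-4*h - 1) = -36*h^2 - 9*h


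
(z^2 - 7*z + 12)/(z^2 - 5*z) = (z^2 - 7*z + 12)/(z*(z - 5))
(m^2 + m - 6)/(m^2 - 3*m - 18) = (m - 2)/(m - 6)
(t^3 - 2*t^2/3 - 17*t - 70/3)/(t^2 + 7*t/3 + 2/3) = (3*t^2 - 8*t - 35)/(3*t + 1)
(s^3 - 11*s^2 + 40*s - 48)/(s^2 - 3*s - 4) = (s^2 - 7*s + 12)/(s + 1)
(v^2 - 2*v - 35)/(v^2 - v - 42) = (v + 5)/(v + 6)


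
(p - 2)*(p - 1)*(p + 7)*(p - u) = p^4 - p^3*u + 4*p^3 - 4*p^2*u - 19*p^2 + 19*p*u + 14*p - 14*u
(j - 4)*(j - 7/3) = j^2 - 19*j/3 + 28/3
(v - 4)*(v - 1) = v^2 - 5*v + 4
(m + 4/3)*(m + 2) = m^2 + 10*m/3 + 8/3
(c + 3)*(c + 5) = c^2 + 8*c + 15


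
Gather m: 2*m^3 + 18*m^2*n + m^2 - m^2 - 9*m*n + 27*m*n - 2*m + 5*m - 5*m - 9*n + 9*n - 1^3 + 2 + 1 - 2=2*m^3 + 18*m^2*n + m*(18*n - 2)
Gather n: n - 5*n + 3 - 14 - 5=-4*n - 16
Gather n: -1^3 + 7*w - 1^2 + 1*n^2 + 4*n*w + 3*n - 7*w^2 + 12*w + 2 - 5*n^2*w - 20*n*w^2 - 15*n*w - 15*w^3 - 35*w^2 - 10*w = n^2*(1 - 5*w) + n*(-20*w^2 - 11*w + 3) - 15*w^3 - 42*w^2 + 9*w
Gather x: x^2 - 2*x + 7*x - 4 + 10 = x^2 + 5*x + 6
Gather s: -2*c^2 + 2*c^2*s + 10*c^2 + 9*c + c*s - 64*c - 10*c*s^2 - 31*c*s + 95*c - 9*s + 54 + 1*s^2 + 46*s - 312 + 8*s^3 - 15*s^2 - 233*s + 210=8*c^2 + 40*c + 8*s^3 + s^2*(-10*c - 14) + s*(2*c^2 - 30*c - 196) - 48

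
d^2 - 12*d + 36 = (d - 6)^2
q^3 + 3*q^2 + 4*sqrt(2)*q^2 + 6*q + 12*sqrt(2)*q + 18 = (q + 3)*(q + sqrt(2))*(q + 3*sqrt(2))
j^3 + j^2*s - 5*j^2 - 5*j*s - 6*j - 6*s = (j - 6)*(j + 1)*(j + s)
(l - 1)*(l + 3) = l^2 + 2*l - 3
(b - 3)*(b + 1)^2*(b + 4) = b^4 + 3*b^3 - 9*b^2 - 23*b - 12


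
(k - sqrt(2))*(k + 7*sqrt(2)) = k^2 + 6*sqrt(2)*k - 14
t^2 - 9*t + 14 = (t - 7)*(t - 2)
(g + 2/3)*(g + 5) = g^2 + 17*g/3 + 10/3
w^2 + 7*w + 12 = (w + 3)*(w + 4)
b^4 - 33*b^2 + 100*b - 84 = (b - 3)*(b - 2)^2*(b + 7)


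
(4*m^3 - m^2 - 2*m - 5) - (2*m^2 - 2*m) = 4*m^3 - 3*m^2 - 5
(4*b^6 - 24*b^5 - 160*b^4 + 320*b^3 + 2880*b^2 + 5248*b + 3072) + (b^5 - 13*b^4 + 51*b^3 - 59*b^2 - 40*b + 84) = 4*b^6 - 23*b^5 - 173*b^4 + 371*b^3 + 2821*b^2 + 5208*b + 3156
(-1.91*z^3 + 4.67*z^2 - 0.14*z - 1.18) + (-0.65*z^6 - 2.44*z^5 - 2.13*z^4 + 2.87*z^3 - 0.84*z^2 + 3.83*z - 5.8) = -0.65*z^6 - 2.44*z^5 - 2.13*z^4 + 0.96*z^3 + 3.83*z^2 + 3.69*z - 6.98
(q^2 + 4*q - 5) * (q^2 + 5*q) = q^4 + 9*q^3 + 15*q^2 - 25*q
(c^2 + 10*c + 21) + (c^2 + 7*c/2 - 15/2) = 2*c^2 + 27*c/2 + 27/2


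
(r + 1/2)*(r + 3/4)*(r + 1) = r^3 + 9*r^2/4 + 13*r/8 + 3/8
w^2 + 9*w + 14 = (w + 2)*(w + 7)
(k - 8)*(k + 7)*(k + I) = k^3 - k^2 + I*k^2 - 56*k - I*k - 56*I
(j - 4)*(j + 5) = j^2 + j - 20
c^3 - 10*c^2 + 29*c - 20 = (c - 5)*(c - 4)*(c - 1)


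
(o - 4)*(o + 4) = o^2 - 16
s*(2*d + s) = 2*d*s + s^2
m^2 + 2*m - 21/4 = (m - 3/2)*(m + 7/2)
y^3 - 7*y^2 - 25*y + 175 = (y - 7)*(y - 5)*(y + 5)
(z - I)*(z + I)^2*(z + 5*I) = z^4 + 6*I*z^3 - 4*z^2 + 6*I*z - 5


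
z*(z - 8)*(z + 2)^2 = z^4 - 4*z^3 - 28*z^2 - 32*z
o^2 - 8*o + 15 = (o - 5)*(o - 3)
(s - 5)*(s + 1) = s^2 - 4*s - 5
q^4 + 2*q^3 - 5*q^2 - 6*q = q*(q - 2)*(q + 1)*(q + 3)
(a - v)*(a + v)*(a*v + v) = a^3*v + a^2*v - a*v^3 - v^3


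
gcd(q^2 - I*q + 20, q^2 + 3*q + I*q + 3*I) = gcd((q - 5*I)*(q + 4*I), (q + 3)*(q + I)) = 1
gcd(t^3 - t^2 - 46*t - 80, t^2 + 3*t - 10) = t + 5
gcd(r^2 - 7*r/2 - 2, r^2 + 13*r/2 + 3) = r + 1/2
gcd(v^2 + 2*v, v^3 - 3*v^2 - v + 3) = 1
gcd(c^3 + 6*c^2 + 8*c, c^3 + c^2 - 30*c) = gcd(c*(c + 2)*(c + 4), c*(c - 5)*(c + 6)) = c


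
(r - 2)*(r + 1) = r^2 - r - 2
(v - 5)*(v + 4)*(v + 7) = v^3 + 6*v^2 - 27*v - 140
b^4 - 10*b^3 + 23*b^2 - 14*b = b*(b - 7)*(b - 2)*(b - 1)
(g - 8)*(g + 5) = g^2 - 3*g - 40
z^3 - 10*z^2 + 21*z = z*(z - 7)*(z - 3)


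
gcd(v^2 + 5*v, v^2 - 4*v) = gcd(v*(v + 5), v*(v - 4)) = v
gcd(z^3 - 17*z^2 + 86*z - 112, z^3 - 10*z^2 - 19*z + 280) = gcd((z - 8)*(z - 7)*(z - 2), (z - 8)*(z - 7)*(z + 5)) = z^2 - 15*z + 56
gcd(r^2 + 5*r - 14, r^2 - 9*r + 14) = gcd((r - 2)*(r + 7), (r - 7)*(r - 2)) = r - 2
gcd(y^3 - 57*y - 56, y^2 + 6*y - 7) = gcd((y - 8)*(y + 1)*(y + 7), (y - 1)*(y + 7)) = y + 7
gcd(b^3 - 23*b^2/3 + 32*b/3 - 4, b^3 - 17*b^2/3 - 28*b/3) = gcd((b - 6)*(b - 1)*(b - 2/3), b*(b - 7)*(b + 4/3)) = 1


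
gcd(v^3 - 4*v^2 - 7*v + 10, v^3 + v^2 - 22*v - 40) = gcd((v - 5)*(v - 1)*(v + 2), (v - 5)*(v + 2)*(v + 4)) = v^2 - 3*v - 10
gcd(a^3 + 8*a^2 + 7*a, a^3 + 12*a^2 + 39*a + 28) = a^2 + 8*a + 7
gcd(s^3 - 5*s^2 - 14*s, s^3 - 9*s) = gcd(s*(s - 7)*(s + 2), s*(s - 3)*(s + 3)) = s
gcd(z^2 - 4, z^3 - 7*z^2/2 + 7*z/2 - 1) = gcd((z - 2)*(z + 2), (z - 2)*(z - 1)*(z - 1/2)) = z - 2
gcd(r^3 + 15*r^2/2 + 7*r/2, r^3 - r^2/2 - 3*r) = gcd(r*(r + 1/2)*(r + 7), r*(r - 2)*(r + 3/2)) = r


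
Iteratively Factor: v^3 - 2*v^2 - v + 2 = (v - 2)*(v^2 - 1) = (v - 2)*(v + 1)*(v - 1)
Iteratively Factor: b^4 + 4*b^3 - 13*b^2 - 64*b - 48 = (b + 1)*(b^3 + 3*b^2 - 16*b - 48) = (b + 1)*(b + 3)*(b^2 - 16) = (b + 1)*(b + 3)*(b + 4)*(b - 4)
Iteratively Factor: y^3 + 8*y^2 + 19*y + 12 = (y + 1)*(y^2 + 7*y + 12) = (y + 1)*(y + 3)*(y + 4)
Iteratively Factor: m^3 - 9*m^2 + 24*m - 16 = (m - 4)*(m^2 - 5*m + 4) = (m - 4)*(m - 1)*(m - 4)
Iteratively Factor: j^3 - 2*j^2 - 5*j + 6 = (j - 1)*(j^2 - j - 6) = (j - 3)*(j - 1)*(j + 2)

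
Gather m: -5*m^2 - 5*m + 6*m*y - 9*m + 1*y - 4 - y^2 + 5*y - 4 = -5*m^2 + m*(6*y - 14) - y^2 + 6*y - 8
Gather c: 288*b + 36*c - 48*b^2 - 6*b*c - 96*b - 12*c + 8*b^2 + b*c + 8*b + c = -40*b^2 + 200*b + c*(25 - 5*b)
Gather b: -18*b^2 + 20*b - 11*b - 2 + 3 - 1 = -18*b^2 + 9*b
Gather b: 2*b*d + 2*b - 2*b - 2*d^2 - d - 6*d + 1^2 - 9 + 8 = 2*b*d - 2*d^2 - 7*d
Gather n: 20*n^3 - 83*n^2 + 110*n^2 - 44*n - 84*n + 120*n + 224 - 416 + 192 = 20*n^3 + 27*n^2 - 8*n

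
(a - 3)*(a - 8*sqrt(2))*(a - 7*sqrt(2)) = a^3 - 15*sqrt(2)*a^2 - 3*a^2 + 45*sqrt(2)*a + 112*a - 336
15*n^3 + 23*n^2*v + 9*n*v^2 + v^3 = (n + v)*(3*n + v)*(5*n + v)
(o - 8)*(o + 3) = o^2 - 5*o - 24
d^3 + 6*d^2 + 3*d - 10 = (d - 1)*(d + 2)*(d + 5)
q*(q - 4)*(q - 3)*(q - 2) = q^4 - 9*q^3 + 26*q^2 - 24*q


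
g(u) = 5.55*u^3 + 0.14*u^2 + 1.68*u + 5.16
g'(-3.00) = 150.69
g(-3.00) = -148.47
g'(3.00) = 152.37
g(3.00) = 161.31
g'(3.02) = 154.38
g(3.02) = 164.38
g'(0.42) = 4.73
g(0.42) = 6.30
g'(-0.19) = 2.23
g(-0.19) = 4.81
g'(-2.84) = 135.18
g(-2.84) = -125.61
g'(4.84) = 393.07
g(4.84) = 645.83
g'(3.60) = 218.47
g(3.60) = 271.96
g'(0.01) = 1.68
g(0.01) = 5.18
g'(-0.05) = 1.71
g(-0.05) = 5.08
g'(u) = 16.65*u^2 + 0.28*u + 1.68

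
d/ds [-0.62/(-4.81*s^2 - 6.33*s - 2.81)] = (-5.9644*s - 3.9246)/(4.81*s^2 + 6.33*s + 2.81)^2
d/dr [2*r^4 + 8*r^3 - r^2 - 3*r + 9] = 8*r^3 + 24*r^2 - 2*r - 3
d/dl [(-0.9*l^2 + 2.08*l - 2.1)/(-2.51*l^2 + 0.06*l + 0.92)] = (5.1668*l^2 - 12.198*l + 2.0396)/(6.3001*l^4 - 0.3012*l^3 - 4.6148*l^2 + 0.1104*l + 0.8464)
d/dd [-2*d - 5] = -2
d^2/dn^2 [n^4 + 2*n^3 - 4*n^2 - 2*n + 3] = 12*n^2 + 12*n - 8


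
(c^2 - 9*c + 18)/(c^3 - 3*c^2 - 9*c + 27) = (c - 6)/(c^2 - 9)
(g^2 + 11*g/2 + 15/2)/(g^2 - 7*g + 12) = (2*g^2 + 11*g + 15)/(2*(g^2 - 7*g + 12))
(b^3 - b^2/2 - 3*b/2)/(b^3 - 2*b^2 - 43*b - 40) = b*(2*b - 3)/(2*(b^2 - 3*b - 40))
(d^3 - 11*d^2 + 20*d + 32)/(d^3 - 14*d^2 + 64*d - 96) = (d^2 - 7*d - 8)/(d^2 - 10*d + 24)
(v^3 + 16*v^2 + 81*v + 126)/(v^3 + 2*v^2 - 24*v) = (v^2 + 10*v + 21)/(v*(v - 4))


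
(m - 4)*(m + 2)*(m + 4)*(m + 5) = m^4 + 7*m^3 - 6*m^2 - 112*m - 160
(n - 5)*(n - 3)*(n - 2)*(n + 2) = n^4 - 8*n^3 + 11*n^2 + 32*n - 60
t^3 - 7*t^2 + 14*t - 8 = (t - 4)*(t - 2)*(t - 1)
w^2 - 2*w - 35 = (w - 7)*(w + 5)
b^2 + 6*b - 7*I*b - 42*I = (b + 6)*(b - 7*I)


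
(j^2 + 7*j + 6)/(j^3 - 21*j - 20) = (j + 6)/(j^2 - j - 20)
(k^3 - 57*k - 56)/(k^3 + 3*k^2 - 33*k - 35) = (k - 8)/(k - 5)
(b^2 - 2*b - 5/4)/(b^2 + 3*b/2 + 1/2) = (b - 5/2)/(b + 1)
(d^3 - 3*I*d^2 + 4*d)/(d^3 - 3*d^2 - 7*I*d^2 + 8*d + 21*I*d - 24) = d*(d - 4*I)/(d^2 - d*(3 + 8*I) + 24*I)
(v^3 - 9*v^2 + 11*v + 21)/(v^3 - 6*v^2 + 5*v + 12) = (v - 7)/(v - 4)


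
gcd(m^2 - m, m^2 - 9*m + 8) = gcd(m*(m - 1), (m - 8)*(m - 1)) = m - 1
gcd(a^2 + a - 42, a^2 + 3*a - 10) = 1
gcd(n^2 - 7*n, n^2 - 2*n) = n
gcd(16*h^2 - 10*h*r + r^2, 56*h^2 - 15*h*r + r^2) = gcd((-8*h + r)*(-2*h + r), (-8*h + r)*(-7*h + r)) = -8*h + r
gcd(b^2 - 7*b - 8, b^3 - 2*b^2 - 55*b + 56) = b - 8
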